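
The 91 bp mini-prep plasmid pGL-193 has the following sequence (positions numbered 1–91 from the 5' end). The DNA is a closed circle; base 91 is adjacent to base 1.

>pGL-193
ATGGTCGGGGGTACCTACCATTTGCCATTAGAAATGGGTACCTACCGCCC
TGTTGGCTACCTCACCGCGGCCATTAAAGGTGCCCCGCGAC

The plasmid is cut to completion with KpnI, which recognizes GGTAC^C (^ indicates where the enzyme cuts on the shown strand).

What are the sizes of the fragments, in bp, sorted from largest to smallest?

KpnI sites (GGTACC) start at positions 10, 37.
KpnI cuts after base 5 of each site (before the last base), so after positions 14, 41.
Circular molecule, 2 cuts → 2 fragments:
  15–41 → 27 bp
  42–91 then 1–14 → 50 + 14 = 64 bp
Sorted largest to smallest: 64, 27 bp.

64, 27 bp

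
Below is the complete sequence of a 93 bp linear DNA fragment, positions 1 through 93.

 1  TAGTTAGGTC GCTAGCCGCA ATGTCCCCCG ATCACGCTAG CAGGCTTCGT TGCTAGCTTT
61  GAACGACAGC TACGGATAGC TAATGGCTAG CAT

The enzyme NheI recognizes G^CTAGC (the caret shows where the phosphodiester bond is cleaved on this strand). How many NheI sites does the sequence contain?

GCTAGC occurs starting at positions 11, 36, 52, 86.
NheI cuts at 4 sites.

4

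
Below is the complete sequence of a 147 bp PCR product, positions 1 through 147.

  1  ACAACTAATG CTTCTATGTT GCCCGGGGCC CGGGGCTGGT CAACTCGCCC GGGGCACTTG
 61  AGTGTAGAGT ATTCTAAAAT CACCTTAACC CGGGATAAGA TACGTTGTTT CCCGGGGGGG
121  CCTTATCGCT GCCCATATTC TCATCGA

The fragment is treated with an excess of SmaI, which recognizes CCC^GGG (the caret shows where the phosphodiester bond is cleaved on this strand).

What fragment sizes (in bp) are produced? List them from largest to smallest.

41, 34, 24, 22, 19, 7 bp

SmaI sites (CCCGGG) start at positions 22, 29, 48, 89, 111.
SmaI cuts after base 3 of each site, so after positions 24, 31, 50, 91, 113.
Linear molecule, 5 cuts → 6 fragments:
  1–24 → 24 bp
  25–31 → 7 bp
  32–50 → 19 bp
  51–91 → 41 bp
  92–113 → 22 bp
  114–147 → 34 bp
Sorted largest to smallest: 41, 34, 24, 22, 19, 7 bp.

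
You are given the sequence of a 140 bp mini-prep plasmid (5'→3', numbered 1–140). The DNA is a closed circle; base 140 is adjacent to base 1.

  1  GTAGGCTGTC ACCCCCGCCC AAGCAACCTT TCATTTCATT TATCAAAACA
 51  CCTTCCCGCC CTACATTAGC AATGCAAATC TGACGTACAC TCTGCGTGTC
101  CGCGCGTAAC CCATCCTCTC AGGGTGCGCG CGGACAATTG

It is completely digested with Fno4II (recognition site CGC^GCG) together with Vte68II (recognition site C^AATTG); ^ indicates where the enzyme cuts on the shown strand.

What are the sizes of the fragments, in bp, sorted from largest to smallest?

Fno4II sites (CGCGCG) start at positions 101, 127.
Fno4II cuts after base 3 of each site, so after positions 103, 129.
The Vte68II site (CAATTG) starts at position 135.
Vte68II cuts after the first base of each site, so after position 135.
Combined cut positions: 103, 129, 135.
Circular molecule, 3 cuts → 3 fragments:
  104–129 → 26 bp
  130–135 → 6 bp
  136–140 then 1–103 → 5 + 103 = 108 bp
Sorted largest to smallest: 108, 26, 6 bp.

108, 26, 6 bp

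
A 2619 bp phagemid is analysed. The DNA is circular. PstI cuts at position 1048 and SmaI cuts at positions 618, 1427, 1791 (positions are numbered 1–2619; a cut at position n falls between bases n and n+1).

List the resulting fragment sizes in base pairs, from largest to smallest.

1446, 430, 379, 364 bp

Combined cut positions (sorted): 618, 1048, 1427, 1791.
Circular molecule, 4 cuts → 4 fragments:
  1048 − 618 = 430 bp
  1427 − 1048 = 379 bp
  1791 − 1427 = 364 bp
  wrap: 2619 − 1791 + 618 = 1446 bp
Sorted largest to smallest: 1446, 430, 379, 364 bp.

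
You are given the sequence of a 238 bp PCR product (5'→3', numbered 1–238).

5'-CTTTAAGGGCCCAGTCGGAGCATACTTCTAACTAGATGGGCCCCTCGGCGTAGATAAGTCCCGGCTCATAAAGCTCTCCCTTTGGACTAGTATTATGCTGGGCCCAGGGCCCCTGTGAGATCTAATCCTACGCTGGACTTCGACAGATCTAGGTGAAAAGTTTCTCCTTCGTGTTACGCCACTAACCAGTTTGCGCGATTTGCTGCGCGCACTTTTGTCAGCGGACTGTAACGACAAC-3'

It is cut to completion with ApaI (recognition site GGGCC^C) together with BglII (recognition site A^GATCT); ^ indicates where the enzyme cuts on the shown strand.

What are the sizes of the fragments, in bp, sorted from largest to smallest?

ApaI sites (GGGCCC) start at positions 7, 38, 100, 107.
ApaI cuts after base 5 of each site (before the last base), so after positions 11, 42, 104, 111.
BglII sites (AGATCT) start at positions 118, 145.
BglII cuts after the first base of each site, so after positions 118, 145.
Combined cut positions: 11, 42, 104, 111, 118, 145.
Linear molecule, 6 cuts → 7 fragments:
  1–11 → 11 bp
  12–42 → 31 bp
  43–104 → 62 bp
  105–111 → 7 bp
  112–118 → 7 bp
  119–145 → 27 bp
  146–238 → 93 bp
Sorted largest to smallest: 93, 62, 31, 27, 11, 7, 7 bp.

93, 62, 31, 27, 11, 7, 7 bp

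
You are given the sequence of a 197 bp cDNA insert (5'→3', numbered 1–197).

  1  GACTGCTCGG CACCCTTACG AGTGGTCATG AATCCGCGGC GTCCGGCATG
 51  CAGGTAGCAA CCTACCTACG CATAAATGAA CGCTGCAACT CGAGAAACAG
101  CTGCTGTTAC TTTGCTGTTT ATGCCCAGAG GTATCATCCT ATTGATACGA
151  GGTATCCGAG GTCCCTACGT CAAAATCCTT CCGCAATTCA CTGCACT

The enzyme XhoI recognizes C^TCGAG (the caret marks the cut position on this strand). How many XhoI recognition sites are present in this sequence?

1

CTCGAG occurs starting at position 89.
XhoI cuts at 1 site.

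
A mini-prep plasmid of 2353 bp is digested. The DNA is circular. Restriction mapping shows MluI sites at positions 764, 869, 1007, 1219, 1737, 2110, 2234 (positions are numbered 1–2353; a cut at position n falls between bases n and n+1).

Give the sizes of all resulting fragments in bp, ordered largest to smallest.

Circular molecule, 7 cuts → 7 fragments:
  869 − 764 = 105 bp
  1007 − 869 = 138 bp
  1219 − 1007 = 212 bp
  1737 − 1219 = 518 bp
  2110 − 1737 = 373 bp
  2234 − 2110 = 124 bp
  wrap: 2353 − 2234 + 764 = 883 bp
Sorted largest to smallest: 883, 518, 373, 212, 138, 124, 105 bp.

883, 518, 373, 212, 138, 124, 105 bp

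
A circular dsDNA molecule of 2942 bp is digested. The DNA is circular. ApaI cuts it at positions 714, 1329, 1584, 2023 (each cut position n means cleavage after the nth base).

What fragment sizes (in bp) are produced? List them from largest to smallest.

Circular molecule, 4 cuts → 4 fragments:
  1329 − 714 = 615 bp
  1584 − 1329 = 255 bp
  2023 − 1584 = 439 bp
  wrap: 2942 − 2023 + 714 = 1633 bp
Sorted largest to smallest: 1633, 615, 439, 255 bp.

1633, 615, 439, 255 bp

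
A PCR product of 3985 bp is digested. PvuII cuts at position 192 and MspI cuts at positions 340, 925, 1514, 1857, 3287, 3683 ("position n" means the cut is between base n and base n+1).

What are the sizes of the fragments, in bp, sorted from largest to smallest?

1430, 589, 585, 396, 343, 302, 192, 148 bp

Combined cut positions (sorted): 192, 340, 925, 1514, 1857, 3287, 3683.
Linear molecule, 7 cuts → 8 fragments:
  192 − 0 = 192 bp
  340 − 192 = 148 bp
  925 − 340 = 585 bp
  1514 − 925 = 589 bp
  1857 − 1514 = 343 bp
  3287 − 1857 = 1430 bp
  3683 − 3287 = 396 bp
  3985 − 3683 = 302 bp
Sorted largest to smallest: 1430, 589, 585, 396, 343, 302, 192, 148 bp.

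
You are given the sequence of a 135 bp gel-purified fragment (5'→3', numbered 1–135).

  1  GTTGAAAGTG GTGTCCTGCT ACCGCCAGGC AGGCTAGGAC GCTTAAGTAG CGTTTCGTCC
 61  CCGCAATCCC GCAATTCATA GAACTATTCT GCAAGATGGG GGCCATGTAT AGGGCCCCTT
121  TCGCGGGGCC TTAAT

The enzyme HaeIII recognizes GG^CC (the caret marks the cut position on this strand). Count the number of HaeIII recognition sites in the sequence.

3

GGCC occurs starting at positions 101, 113, 127.
HaeIII cuts at 3 sites.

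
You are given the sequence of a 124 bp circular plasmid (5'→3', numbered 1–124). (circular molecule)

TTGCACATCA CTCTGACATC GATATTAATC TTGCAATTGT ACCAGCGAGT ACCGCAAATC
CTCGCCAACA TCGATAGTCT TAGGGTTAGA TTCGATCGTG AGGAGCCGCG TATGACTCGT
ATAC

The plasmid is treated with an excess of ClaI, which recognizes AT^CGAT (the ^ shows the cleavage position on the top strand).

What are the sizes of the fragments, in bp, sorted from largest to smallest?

72, 52 bp

ClaI sites (ATCGAT) start at positions 18, 70.
ClaI cuts after base 2 of each site, so after positions 19, 71.
Circular molecule, 2 cuts → 2 fragments:
  20–71 → 52 bp
  72–124 then 1–19 → 53 + 19 = 72 bp
Sorted largest to smallest: 72, 52 bp.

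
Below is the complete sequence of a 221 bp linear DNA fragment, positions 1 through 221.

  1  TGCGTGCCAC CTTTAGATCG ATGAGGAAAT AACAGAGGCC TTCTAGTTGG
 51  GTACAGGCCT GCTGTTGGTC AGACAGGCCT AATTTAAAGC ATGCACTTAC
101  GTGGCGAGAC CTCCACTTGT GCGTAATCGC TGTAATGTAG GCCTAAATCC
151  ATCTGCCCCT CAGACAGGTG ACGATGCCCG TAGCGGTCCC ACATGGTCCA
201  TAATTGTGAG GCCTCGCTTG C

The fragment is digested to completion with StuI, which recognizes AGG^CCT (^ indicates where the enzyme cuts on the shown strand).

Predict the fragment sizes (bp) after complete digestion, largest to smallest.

70, 64, 38, 20, 19, 10 bp

StuI sites (AGGCCT) start at positions 36, 55, 75, 139, 209.
StuI cuts after base 3 of each site, so after positions 38, 57, 77, 141, 211.
Linear molecule, 5 cuts → 6 fragments:
  1–38 → 38 bp
  39–57 → 19 bp
  58–77 → 20 bp
  78–141 → 64 bp
  142–211 → 70 bp
  212–221 → 10 bp
Sorted largest to smallest: 70, 64, 38, 20, 19, 10 bp.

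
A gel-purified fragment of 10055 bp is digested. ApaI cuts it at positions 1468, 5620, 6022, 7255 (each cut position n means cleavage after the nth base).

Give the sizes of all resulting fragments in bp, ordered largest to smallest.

Linear molecule, 4 cuts → 5 fragments:
  1468 − 0 = 1468 bp
  5620 − 1468 = 4152 bp
  6022 − 5620 = 402 bp
  7255 − 6022 = 1233 bp
  10055 − 7255 = 2800 bp
Sorted largest to smallest: 4152, 2800, 1468, 1233, 402 bp.

4152, 2800, 1468, 1233, 402 bp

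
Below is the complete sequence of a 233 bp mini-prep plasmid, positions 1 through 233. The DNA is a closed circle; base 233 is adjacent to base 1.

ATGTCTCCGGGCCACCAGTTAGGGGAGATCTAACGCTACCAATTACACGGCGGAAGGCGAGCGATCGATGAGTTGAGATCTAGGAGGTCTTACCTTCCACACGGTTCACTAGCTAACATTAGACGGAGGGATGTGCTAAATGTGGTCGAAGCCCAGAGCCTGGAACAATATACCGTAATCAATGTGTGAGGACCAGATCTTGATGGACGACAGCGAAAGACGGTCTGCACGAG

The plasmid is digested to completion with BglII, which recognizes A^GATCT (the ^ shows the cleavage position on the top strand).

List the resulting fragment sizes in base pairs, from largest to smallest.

BglII sites (AGATCT) start at positions 26, 76, 195.
BglII cuts after the first base of each site, so after positions 26, 76, 195.
Circular molecule, 3 cuts → 3 fragments:
  27–76 → 50 bp
  77–195 → 119 bp
  196–233 then 1–26 → 38 + 26 = 64 bp
Sorted largest to smallest: 119, 64, 50 bp.

119, 64, 50 bp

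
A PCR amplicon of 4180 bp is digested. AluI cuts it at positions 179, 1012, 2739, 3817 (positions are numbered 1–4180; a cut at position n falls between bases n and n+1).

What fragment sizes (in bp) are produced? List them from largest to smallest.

1727, 1078, 833, 363, 179 bp

Linear molecule, 4 cuts → 5 fragments:
  179 − 0 = 179 bp
  1012 − 179 = 833 bp
  2739 − 1012 = 1727 bp
  3817 − 2739 = 1078 bp
  4180 − 3817 = 363 bp
Sorted largest to smallest: 1727, 1078, 833, 363, 179 bp.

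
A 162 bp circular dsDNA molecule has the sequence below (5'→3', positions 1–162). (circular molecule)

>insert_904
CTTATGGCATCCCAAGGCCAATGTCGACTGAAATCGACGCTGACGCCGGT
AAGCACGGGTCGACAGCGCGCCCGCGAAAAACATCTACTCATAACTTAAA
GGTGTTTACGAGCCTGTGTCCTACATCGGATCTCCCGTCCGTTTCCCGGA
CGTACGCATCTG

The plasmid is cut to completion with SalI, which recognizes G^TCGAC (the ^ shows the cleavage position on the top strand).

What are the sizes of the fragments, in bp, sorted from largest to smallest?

SalI sites (GTCGAC) start at positions 23, 59.
SalI cuts after the first base of each site, so after positions 23, 59.
Circular molecule, 2 cuts → 2 fragments:
  24–59 → 36 bp
  60–162 then 1–23 → 103 + 23 = 126 bp
Sorted largest to smallest: 126, 36 bp.

126, 36 bp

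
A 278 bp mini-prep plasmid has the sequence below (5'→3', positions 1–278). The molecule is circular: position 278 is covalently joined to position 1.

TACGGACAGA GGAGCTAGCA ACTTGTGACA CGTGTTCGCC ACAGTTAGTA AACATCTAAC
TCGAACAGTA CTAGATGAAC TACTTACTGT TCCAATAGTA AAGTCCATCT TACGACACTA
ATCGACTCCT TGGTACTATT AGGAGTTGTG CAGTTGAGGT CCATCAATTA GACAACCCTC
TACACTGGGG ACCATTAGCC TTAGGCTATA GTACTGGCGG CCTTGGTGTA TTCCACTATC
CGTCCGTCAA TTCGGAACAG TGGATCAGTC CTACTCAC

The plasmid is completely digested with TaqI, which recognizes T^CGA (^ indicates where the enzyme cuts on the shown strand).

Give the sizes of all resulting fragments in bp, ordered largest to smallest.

TaqI sites (TCGA) start at positions 61, 122.
TaqI cuts after the first base of each site, so after positions 61, 122.
Circular molecule, 2 cuts → 2 fragments:
  62–122 → 61 bp
  123–278 then 1–61 → 156 + 61 = 217 bp
Sorted largest to smallest: 217, 61 bp.

217, 61 bp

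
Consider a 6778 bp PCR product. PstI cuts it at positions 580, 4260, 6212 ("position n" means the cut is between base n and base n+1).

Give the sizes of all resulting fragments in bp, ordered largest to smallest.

Linear molecule, 3 cuts → 4 fragments:
  580 − 0 = 580 bp
  4260 − 580 = 3680 bp
  6212 − 4260 = 1952 bp
  6778 − 6212 = 566 bp
Sorted largest to smallest: 3680, 1952, 580, 566 bp.

3680, 1952, 580, 566 bp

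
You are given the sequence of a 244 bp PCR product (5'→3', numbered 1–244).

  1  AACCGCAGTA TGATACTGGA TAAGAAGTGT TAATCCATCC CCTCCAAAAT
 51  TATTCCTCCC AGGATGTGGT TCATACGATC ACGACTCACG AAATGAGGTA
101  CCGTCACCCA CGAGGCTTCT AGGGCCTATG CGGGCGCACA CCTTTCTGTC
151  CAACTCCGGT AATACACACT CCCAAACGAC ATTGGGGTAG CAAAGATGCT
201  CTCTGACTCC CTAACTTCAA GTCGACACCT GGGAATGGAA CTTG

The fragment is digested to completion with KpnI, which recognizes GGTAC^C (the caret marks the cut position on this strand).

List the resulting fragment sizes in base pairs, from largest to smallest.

143, 101 bp

The KpnI site (GGTACC) starts at position 97.
KpnI cuts after base 5 of each site (before the last base), so after position 101.
Linear molecule, 1 cut → 2 fragments:
  1–101 → 101 bp
  102–244 → 143 bp
Sorted largest to smallest: 143, 101 bp.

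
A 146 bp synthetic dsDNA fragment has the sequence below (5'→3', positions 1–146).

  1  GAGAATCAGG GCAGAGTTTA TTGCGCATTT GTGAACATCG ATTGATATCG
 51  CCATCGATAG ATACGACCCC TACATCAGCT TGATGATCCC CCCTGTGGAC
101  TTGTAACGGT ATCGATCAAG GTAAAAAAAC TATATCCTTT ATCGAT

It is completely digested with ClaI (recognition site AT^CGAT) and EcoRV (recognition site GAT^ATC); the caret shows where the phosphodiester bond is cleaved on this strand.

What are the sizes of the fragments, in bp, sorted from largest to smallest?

58, 38, 30, 8, 8, 4 bp

ClaI sites (ATCGAT) start at positions 37, 53, 111, 141.
ClaI cuts after base 2 of each site, so after positions 38, 54, 112, 142.
The EcoRV site (GATATC) starts at position 44.
EcoRV cuts after base 3 of each site, so after position 46.
Combined cut positions: 38, 46, 54, 112, 142.
Linear molecule, 5 cuts → 6 fragments:
  1–38 → 38 bp
  39–46 → 8 bp
  47–54 → 8 bp
  55–112 → 58 bp
  113–142 → 30 bp
  143–146 → 4 bp
Sorted largest to smallest: 58, 38, 30, 8, 8, 4 bp.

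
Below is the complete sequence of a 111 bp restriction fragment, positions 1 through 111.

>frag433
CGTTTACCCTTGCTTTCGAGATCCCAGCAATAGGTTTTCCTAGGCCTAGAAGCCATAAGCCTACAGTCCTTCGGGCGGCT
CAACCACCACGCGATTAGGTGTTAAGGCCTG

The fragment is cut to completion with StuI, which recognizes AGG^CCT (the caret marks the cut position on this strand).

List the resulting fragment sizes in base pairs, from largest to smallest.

StuI sites (AGGCCT) start at positions 42, 105.
StuI cuts after base 3 of each site, so after positions 44, 107.
Linear molecule, 2 cuts → 3 fragments:
  1–44 → 44 bp
  45–107 → 63 bp
  108–111 → 4 bp
Sorted largest to smallest: 63, 44, 4 bp.

63, 44, 4 bp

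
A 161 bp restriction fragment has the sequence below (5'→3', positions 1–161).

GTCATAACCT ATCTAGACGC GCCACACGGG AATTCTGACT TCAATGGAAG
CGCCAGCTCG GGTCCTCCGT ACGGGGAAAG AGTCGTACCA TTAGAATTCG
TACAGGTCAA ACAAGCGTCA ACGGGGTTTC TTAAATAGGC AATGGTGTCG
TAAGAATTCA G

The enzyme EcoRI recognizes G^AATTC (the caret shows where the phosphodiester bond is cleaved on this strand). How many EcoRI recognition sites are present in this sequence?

3

GAATTC occurs starting at positions 30, 94, 154.
EcoRI cuts at 3 sites.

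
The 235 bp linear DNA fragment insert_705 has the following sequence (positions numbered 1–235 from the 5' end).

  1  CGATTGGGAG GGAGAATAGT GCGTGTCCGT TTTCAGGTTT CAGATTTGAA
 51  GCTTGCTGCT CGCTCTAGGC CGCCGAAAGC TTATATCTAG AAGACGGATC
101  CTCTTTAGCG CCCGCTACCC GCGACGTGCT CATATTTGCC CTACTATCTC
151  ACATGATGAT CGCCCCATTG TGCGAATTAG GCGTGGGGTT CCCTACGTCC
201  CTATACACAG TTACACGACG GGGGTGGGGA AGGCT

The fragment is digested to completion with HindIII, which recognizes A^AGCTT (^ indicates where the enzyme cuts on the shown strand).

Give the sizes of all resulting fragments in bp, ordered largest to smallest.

HindIII sites (AAGCTT) start at positions 49, 77.
HindIII cuts after the first base of each site, so after positions 49, 77.
Linear molecule, 2 cuts → 3 fragments:
  1–49 → 49 bp
  50–77 → 28 bp
  78–235 → 158 bp
Sorted largest to smallest: 158, 49, 28 bp.

158, 49, 28 bp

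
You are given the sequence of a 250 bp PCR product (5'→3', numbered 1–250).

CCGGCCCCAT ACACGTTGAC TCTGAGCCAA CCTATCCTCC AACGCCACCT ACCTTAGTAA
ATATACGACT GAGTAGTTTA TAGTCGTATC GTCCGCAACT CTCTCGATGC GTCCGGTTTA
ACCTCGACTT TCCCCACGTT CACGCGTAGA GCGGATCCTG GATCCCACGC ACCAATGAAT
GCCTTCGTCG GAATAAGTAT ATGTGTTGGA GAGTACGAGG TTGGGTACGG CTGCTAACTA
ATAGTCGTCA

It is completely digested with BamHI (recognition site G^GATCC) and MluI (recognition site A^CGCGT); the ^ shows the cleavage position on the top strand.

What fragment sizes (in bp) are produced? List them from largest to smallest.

BamHI sites (GGATCC) start at positions 153, 160.
BamHI cuts after the first base of each site, so after positions 153, 160.
The MluI site (ACGCGT) starts at position 142.
MluI cuts after the first base of each site, so after position 142.
Combined cut positions: 142, 153, 160.
Linear molecule, 3 cuts → 4 fragments:
  1–142 → 142 bp
  143–153 → 11 bp
  154–160 → 7 bp
  161–250 → 90 bp
Sorted largest to smallest: 142, 90, 11, 7 bp.

142, 90, 11, 7 bp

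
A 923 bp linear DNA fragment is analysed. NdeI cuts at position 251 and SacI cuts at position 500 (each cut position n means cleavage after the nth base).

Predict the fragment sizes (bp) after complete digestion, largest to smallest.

Combined cut positions (sorted): 251, 500.
Linear molecule, 2 cuts → 3 fragments:
  251 − 0 = 251 bp
  500 − 251 = 249 bp
  923 − 500 = 423 bp
Sorted largest to smallest: 423, 251, 249 bp.

423, 251, 249 bp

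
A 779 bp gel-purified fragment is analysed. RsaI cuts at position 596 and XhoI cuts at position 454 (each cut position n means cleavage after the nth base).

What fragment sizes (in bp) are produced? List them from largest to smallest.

Combined cut positions (sorted): 454, 596.
Linear molecule, 2 cuts → 3 fragments:
  454 − 0 = 454 bp
  596 − 454 = 142 bp
  779 − 596 = 183 bp
Sorted largest to smallest: 454, 183, 142 bp.

454, 183, 142 bp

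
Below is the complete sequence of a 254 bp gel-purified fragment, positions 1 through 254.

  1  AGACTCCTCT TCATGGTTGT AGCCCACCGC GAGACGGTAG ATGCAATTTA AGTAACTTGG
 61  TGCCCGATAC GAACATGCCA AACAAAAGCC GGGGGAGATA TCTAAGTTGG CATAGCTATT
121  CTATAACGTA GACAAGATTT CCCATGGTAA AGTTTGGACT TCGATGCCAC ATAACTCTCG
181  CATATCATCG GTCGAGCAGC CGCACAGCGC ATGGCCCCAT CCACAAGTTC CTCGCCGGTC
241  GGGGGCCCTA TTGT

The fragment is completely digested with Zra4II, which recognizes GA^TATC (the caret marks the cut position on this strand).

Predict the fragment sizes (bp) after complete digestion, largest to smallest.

156, 98 bp

The Zra4II site (GATATC) starts at position 97.
Zra4II cuts after base 2 of each site, so after position 98.
Linear molecule, 1 cut → 2 fragments:
  1–98 → 98 bp
  99–254 → 156 bp
Sorted largest to smallest: 156, 98 bp.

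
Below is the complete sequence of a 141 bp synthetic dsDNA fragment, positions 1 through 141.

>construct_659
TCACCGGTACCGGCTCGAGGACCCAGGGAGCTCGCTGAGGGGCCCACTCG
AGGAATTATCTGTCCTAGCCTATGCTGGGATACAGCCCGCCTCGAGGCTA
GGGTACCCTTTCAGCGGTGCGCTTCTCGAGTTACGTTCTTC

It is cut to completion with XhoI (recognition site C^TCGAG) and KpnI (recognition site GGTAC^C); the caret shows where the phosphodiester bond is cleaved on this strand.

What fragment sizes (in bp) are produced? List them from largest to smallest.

44, 33, 19, 16, 15, 10, 4 bp

XhoI sites (CTCGAG) start at positions 14, 47, 91, 125.
XhoI cuts after the first base of each site, so after positions 14, 47, 91, 125.
KpnI sites (GGTACC) start at positions 6, 102.
KpnI cuts after base 5 of each site (before the last base), so after positions 10, 106.
Combined cut positions: 10, 14, 47, 91, 106, 125.
Linear molecule, 6 cuts → 7 fragments:
  1–10 → 10 bp
  11–14 → 4 bp
  15–47 → 33 bp
  48–91 → 44 bp
  92–106 → 15 bp
  107–125 → 19 bp
  126–141 → 16 bp
Sorted largest to smallest: 44, 33, 19, 16, 15, 10, 4 bp.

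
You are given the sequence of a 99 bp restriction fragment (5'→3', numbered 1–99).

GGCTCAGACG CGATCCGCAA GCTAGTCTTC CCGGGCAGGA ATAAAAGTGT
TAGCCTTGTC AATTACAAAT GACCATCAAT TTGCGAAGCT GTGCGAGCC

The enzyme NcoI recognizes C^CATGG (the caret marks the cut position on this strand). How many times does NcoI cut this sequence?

No occurrence of CCATGG is present in the sequence.
NcoI does not cut: 0 sites.

0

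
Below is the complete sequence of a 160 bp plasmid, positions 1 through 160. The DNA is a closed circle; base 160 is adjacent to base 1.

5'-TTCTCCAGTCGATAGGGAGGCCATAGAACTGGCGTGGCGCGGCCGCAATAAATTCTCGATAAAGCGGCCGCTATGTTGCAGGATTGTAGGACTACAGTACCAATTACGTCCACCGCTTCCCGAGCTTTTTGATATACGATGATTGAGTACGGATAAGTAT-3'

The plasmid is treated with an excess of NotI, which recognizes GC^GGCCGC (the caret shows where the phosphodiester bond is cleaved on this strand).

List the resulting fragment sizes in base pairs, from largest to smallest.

NotI sites (GCGGCCGC) start at positions 39, 64.
NotI cuts after base 2 of each site, so after positions 40, 65.
Circular molecule, 2 cuts → 2 fragments:
  41–65 → 25 bp
  66–160 then 1–40 → 95 + 40 = 135 bp
Sorted largest to smallest: 135, 25 bp.

135, 25 bp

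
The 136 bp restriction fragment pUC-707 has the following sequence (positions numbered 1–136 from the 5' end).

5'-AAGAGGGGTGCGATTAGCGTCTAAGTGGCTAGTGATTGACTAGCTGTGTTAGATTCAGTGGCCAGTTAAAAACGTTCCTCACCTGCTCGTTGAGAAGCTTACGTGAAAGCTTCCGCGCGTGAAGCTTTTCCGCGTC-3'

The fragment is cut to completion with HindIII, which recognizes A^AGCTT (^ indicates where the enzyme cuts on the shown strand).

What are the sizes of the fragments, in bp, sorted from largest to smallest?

95, 15, 14, 12 bp

HindIII sites (AAGCTT) start at positions 95, 107, 122.
HindIII cuts after the first base of each site, so after positions 95, 107, 122.
Linear molecule, 3 cuts → 4 fragments:
  1–95 → 95 bp
  96–107 → 12 bp
  108–122 → 15 bp
  123–136 → 14 bp
Sorted largest to smallest: 95, 15, 14, 12 bp.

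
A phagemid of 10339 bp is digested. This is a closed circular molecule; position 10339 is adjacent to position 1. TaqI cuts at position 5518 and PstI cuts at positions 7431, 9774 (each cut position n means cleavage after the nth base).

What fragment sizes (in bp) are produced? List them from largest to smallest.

6083, 2343, 1913 bp

Combined cut positions (sorted): 5518, 7431, 9774.
Circular molecule, 3 cuts → 3 fragments:
  7431 − 5518 = 1913 bp
  9774 − 7431 = 2343 bp
  wrap: 10339 − 9774 + 5518 = 6083 bp
Sorted largest to smallest: 6083, 2343, 1913 bp.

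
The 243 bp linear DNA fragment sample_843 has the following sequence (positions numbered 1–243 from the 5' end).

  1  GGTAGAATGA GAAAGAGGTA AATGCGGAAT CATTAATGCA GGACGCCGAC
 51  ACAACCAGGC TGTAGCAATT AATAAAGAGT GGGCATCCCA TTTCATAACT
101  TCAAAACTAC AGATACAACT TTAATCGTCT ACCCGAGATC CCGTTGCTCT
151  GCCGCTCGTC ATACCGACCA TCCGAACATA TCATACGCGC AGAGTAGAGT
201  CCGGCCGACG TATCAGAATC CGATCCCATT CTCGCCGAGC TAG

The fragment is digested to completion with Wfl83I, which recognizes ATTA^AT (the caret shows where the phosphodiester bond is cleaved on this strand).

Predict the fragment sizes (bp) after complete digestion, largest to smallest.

Wfl83I sites (ATTAAT) start at positions 32, 68.
Wfl83I cuts after base 4 of each site, so after positions 35, 71.
Linear molecule, 2 cuts → 3 fragments:
  1–35 → 35 bp
  36–71 → 36 bp
  72–243 → 172 bp
Sorted largest to smallest: 172, 36, 35 bp.

172, 36, 35 bp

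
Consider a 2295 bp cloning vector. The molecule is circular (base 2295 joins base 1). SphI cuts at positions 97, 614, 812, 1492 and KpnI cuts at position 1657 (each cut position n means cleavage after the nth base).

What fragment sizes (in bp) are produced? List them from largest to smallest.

735, 680, 517, 198, 165 bp

Combined cut positions (sorted): 97, 614, 812, 1492, 1657.
Circular molecule, 5 cuts → 5 fragments:
  614 − 97 = 517 bp
  812 − 614 = 198 bp
  1492 − 812 = 680 bp
  1657 − 1492 = 165 bp
  wrap: 2295 − 1657 + 97 = 735 bp
Sorted largest to smallest: 735, 680, 517, 198, 165 bp.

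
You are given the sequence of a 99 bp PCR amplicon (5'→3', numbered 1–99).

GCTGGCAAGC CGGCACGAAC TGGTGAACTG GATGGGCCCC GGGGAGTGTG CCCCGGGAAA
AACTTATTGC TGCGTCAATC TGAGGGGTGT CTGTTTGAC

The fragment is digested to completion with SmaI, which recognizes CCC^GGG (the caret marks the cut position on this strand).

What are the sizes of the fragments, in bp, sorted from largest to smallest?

45, 40, 14 bp

SmaI sites (CCCGGG) start at positions 38, 52.
SmaI cuts after base 3 of each site, so after positions 40, 54.
Linear molecule, 2 cuts → 3 fragments:
  1–40 → 40 bp
  41–54 → 14 bp
  55–99 → 45 bp
Sorted largest to smallest: 45, 40, 14 bp.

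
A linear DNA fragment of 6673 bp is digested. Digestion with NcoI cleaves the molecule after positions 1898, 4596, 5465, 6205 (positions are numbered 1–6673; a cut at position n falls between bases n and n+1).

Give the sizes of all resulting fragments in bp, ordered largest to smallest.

2698, 1898, 869, 740, 468 bp

Linear molecule, 4 cuts → 5 fragments:
  1898 − 0 = 1898 bp
  4596 − 1898 = 2698 bp
  5465 − 4596 = 869 bp
  6205 − 5465 = 740 bp
  6673 − 6205 = 468 bp
Sorted largest to smallest: 2698, 1898, 869, 740, 468 bp.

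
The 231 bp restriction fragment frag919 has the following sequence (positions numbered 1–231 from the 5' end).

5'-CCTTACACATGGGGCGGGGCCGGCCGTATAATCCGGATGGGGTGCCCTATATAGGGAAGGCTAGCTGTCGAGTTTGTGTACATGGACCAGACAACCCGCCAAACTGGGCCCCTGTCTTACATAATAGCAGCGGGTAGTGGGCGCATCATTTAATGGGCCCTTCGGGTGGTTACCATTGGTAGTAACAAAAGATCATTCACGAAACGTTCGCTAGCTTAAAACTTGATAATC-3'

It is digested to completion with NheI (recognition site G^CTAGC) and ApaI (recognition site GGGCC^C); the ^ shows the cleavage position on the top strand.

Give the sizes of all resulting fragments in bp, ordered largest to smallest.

60, 51, 50, 49, 21 bp

NheI sites (GCTAGC) start at positions 60, 210.
NheI cuts after the first base of each site, so after positions 60, 210.
ApaI sites (GGGCCC) start at positions 106, 155.
ApaI cuts after base 5 of each site (before the last base), so after positions 110, 159.
Combined cut positions: 60, 110, 159, 210.
Linear molecule, 4 cuts → 5 fragments:
  1–60 → 60 bp
  61–110 → 50 bp
  111–159 → 49 bp
  160–210 → 51 bp
  211–231 → 21 bp
Sorted largest to smallest: 60, 51, 50, 49, 21 bp.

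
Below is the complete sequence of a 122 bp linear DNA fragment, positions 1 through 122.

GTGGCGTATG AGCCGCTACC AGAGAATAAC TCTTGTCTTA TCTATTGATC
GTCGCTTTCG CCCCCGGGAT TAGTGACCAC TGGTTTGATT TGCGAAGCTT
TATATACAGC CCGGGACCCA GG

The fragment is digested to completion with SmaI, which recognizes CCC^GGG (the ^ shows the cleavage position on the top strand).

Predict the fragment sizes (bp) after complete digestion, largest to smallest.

65, 47, 10 bp

SmaI sites (CCCGGG) start at positions 63, 110.
SmaI cuts after base 3 of each site, so after positions 65, 112.
Linear molecule, 2 cuts → 3 fragments:
  1–65 → 65 bp
  66–112 → 47 bp
  113–122 → 10 bp
Sorted largest to smallest: 65, 47, 10 bp.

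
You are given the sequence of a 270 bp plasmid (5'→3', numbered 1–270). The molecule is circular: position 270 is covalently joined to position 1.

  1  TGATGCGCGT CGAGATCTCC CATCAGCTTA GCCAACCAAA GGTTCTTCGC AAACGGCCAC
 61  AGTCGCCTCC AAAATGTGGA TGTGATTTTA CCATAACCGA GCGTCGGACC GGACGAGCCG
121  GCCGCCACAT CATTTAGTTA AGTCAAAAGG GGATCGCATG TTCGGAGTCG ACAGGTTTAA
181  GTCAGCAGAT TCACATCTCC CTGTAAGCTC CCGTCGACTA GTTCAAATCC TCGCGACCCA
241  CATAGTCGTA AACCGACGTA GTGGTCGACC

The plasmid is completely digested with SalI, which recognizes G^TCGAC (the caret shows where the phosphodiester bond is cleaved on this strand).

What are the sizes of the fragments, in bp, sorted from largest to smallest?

SalI sites (GTCGAC) start at positions 167, 213, 264.
SalI cuts after the first base of each site, so after positions 167, 213, 264.
Circular molecule, 3 cuts → 3 fragments:
  168–213 → 46 bp
  214–264 → 51 bp
  265–270 then 1–167 → 6 + 167 = 173 bp
Sorted largest to smallest: 173, 51, 46 bp.

173, 51, 46 bp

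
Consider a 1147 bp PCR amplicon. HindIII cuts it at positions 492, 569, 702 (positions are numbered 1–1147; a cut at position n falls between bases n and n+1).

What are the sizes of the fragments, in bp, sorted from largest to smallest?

Linear molecule, 3 cuts → 4 fragments:
  492 − 0 = 492 bp
  569 − 492 = 77 bp
  702 − 569 = 133 bp
  1147 − 702 = 445 bp
Sorted largest to smallest: 492, 445, 133, 77 bp.

492, 445, 133, 77 bp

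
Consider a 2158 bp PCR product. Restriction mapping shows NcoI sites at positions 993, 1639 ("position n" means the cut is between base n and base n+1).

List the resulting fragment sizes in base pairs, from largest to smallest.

Linear molecule, 2 cuts → 3 fragments:
  993 − 0 = 993 bp
  1639 − 993 = 646 bp
  2158 − 1639 = 519 bp
Sorted largest to smallest: 993, 646, 519 bp.

993, 646, 519 bp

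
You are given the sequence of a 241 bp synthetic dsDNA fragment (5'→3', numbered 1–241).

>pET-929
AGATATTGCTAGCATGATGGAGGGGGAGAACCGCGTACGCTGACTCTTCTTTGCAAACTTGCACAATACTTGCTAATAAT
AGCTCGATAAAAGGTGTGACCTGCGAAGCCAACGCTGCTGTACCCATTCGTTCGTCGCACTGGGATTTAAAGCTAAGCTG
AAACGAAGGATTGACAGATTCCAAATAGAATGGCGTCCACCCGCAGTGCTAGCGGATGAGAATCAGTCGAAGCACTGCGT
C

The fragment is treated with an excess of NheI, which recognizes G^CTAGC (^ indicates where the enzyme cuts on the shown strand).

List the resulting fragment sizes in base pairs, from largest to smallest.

NheI sites (GCTAGC) start at positions 8, 208.
NheI cuts after the first base of each site, so after positions 8, 208.
Linear molecule, 2 cuts → 3 fragments:
  1–8 → 8 bp
  9–208 → 200 bp
  209–241 → 33 bp
Sorted largest to smallest: 200, 33, 8 bp.

200, 33, 8 bp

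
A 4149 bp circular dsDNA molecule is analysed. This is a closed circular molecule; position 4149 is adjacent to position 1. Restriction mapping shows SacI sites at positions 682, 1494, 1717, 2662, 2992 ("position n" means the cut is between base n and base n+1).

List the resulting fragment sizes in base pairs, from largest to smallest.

Circular molecule, 5 cuts → 5 fragments:
  1494 − 682 = 812 bp
  1717 − 1494 = 223 bp
  2662 − 1717 = 945 bp
  2992 − 2662 = 330 bp
  wrap: 4149 − 2992 + 682 = 1839 bp
Sorted largest to smallest: 1839, 945, 812, 330, 223 bp.

1839, 945, 812, 330, 223 bp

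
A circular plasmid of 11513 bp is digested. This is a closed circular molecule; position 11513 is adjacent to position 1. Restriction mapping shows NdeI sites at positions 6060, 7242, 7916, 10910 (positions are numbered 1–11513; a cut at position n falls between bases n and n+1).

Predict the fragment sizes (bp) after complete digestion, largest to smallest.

6663, 2994, 1182, 674 bp

Circular molecule, 4 cuts → 4 fragments:
  7242 − 6060 = 1182 bp
  7916 − 7242 = 674 bp
  10910 − 7916 = 2994 bp
  wrap: 11513 − 10910 + 6060 = 6663 bp
Sorted largest to smallest: 6663, 2994, 1182, 674 bp.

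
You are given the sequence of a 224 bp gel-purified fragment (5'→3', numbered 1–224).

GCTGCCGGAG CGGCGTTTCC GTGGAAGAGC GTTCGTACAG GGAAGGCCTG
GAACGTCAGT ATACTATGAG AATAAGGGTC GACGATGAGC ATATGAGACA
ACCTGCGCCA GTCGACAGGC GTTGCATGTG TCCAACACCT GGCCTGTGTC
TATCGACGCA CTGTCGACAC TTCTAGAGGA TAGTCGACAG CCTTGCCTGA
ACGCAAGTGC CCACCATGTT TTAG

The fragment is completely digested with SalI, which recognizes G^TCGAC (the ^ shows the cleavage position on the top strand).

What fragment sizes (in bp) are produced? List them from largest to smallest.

SalI sites (GTCGAC) start at positions 78, 111, 163, 183.
SalI cuts after the first base of each site, so after positions 78, 111, 163, 183.
Linear molecule, 4 cuts → 5 fragments:
  1–78 → 78 bp
  79–111 → 33 bp
  112–163 → 52 bp
  164–183 → 20 bp
  184–224 → 41 bp
Sorted largest to smallest: 78, 52, 41, 33, 20 bp.

78, 52, 41, 33, 20 bp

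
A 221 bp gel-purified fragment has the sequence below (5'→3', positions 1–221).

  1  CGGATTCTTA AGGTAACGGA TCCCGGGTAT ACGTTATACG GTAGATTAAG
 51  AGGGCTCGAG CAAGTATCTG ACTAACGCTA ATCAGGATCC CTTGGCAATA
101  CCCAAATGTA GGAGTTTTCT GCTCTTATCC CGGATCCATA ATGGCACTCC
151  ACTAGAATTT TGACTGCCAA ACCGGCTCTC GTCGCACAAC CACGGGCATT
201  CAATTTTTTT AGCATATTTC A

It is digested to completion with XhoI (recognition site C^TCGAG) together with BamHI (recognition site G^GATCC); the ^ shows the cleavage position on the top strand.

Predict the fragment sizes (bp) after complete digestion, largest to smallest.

89, 47, 37, 30, 18 bp

The XhoI site (CTCGAG) starts at position 55.
XhoI cuts after the first base of each site, so after position 55.
BamHI sites (GGATCC) start at positions 18, 85, 132.
BamHI cuts after the first base of each site, so after positions 18, 85, 132.
Combined cut positions: 18, 55, 85, 132.
Linear molecule, 4 cuts → 5 fragments:
  1–18 → 18 bp
  19–55 → 37 bp
  56–85 → 30 bp
  86–132 → 47 bp
  133–221 → 89 bp
Sorted largest to smallest: 89, 47, 37, 30, 18 bp.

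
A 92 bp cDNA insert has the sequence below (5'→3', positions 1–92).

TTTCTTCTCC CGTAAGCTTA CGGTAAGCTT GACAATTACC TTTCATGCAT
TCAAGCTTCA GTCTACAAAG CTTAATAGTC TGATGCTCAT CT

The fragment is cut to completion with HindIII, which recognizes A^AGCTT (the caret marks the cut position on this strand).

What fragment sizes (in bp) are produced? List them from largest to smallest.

HindIII sites (AAGCTT) start at positions 14, 25, 53, 68.
HindIII cuts after the first base of each site, so after positions 14, 25, 53, 68.
Linear molecule, 4 cuts → 5 fragments:
  1–14 → 14 bp
  15–25 → 11 bp
  26–53 → 28 bp
  54–68 → 15 bp
  69–92 → 24 bp
Sorted largest to smallest: 28, 24, 15, 14, 11 bp.

28, 24, 15, 14, 11 bp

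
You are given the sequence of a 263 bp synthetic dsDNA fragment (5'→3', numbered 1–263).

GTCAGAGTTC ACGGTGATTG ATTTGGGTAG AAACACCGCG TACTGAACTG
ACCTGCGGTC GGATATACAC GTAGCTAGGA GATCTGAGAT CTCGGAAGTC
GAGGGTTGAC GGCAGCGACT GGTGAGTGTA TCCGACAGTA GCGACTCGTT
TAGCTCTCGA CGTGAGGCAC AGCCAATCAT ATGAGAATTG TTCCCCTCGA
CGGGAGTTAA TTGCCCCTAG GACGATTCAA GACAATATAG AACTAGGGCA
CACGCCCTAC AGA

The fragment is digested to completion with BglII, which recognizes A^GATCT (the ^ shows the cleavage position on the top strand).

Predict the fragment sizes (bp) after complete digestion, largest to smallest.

176, 80, 7 bp

BglII sites (AGATCT) start at positions 80, 87.
BglII cuts after the first base of each site, so after positions 80, 87.
Linear molecule, 2 cuts → 3 fragments:
  1–80 → 80 bp
  81–87 → 7 bp
  88–263 → 176 bp
Sorted largest to smallest: 176, 80, 7 bp.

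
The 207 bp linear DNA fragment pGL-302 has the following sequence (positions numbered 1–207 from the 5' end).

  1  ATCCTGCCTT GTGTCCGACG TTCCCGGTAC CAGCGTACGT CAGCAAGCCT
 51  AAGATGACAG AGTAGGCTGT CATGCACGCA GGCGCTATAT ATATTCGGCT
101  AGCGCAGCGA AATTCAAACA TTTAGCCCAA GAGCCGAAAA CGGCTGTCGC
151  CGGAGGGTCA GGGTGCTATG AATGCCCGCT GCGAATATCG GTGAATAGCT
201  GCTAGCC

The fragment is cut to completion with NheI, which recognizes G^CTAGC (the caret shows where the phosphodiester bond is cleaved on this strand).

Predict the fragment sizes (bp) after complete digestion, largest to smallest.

103, 98, 6 bp

NheI sites (GCTAGC) start at positions 98, 201.
NheI cuts after the first base of each site, so after positions 98, 201.
Linear molecule, 2 cuts → 3 fragments:
  1–98 → 98 bp
  99–201 → 103 bp
  202–207 → 6 bp
Sorted largest to smallest: 103, 98, 6 bp.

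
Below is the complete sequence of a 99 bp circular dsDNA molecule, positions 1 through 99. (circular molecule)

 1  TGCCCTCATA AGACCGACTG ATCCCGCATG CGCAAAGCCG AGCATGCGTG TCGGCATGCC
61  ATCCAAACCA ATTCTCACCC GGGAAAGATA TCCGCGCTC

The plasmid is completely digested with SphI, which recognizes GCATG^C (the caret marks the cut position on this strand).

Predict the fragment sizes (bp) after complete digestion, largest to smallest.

71, 16, 12 bp

SphI sites (GCATGC) start at positions 26, 42, 54.
SphI cuts after base 5 of each site (before the last base), so after positions 30, 46, 58.
Circular molecule, 3 cuts → 3 fragments:
  31–46 → 16 bp
  47–58 → 12 bp
  59–99 then 1–30 → 41 + 30 = 71 bp
Sorted largest to smallest: 71, 16, 12 bp.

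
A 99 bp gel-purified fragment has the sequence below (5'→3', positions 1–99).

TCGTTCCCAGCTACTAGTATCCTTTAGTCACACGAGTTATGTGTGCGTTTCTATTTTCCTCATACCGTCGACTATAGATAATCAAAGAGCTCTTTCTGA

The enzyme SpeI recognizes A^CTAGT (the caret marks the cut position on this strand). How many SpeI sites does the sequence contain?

ACTAGT occurs starting at position 13.
SpeI cuts at 1 site.

1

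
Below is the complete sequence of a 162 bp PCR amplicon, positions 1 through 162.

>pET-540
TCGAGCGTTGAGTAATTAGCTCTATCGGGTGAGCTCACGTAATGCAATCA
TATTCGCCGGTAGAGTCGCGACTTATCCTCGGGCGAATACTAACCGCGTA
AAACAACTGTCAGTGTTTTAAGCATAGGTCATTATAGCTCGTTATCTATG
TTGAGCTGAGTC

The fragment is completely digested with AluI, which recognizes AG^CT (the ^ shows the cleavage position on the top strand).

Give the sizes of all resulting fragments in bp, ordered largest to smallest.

AluI sites (AGCT) start at positions 18, 32, 136, 154.
AluI cuts after base 2 of each site, so after positions 19, 33, 137, 155.
Linear molecule, 4 cuts → 5 fragments:
  1–19 → 19 bp
  20–33 → 14 bp
  34–137 → 104 bp
  138–155 → 18 bp
  156–162 → 7 bp
Sorted largest to smallest: 104, 19, 18, 14, 7 bp.

104, 19, 18, 14, 7 bp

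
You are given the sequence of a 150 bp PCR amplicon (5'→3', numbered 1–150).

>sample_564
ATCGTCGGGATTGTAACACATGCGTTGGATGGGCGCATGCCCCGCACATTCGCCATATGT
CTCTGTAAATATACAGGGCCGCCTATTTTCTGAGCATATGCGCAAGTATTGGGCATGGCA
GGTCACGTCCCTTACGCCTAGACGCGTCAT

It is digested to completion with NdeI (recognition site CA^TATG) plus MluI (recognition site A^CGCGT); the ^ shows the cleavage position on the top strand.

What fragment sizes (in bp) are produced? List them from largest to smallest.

NdeI sites (CATATG) start at positions 54, 95.
NdeI cuts after base 2 of each site, so after positions 55, 96.
The MluI site (ACGCGT) starts at position 142.
MluI cuts after the first base of each site, so after position 142.
Combined cut positions: 55, 96, 142.
Linear molecule, 3 cuts → 4 fragments:
  1–55 → 55 bp
  56–96 → 41 bp
  97–142 → 46 bp
  143–150 → 8 bp
Sorted largest to smallest: 55, 46, 41, 8 bp.

55, 46, 41, 8 bp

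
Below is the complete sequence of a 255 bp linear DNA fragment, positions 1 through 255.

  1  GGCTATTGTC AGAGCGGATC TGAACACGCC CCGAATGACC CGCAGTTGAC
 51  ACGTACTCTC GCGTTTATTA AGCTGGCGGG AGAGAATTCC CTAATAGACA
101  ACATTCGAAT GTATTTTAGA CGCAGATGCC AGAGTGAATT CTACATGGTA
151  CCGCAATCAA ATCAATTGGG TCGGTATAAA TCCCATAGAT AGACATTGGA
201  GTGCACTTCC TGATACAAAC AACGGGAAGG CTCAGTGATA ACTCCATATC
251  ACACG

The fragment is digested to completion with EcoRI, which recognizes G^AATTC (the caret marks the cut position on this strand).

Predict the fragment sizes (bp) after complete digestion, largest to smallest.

EcoRI sites (GAATTC) start at positions 84, 136.
EcoRI cuts after the first base of each site, so after positions 84, 136.
Linear molecule, 2 cuts → 3 fragments:
  1–84 → 84 bp
  85–136 → 52 bp
  137–255 → 119 bp
Sorted largest to smallest: 119, 84, 52 bp.

119, 84, 52 bp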